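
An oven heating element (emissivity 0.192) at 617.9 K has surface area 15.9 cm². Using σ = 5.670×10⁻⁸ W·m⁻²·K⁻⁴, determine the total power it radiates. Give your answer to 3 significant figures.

P ≈ 2.52 W

Area A = 15.9 cm² = 1.59×10⁻³ m².
P = εσAT⁴ = 0.192 × 5.670×10⁻⁸ × 1.59×10⁻³ × (617.9)⁴ = 2.52 W.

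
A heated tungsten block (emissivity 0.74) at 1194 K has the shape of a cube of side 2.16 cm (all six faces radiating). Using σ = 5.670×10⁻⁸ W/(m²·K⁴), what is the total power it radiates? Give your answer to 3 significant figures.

Area A = 6s² = 6×(0.0216 m)² = 2.79936×10⁻³ m².
P = εσAT⁴ = 0.74 × 5.670×10⁻⁸ × 2.79936×10⁻³ × (1194)⁴ = 239 W.

P ≈ 239 W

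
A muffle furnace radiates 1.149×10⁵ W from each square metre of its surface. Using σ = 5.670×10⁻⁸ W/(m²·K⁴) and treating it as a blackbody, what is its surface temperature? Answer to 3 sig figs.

I = σT⁴, so T = (I/σ)^(1/4) = (1.149×10⁵/(5.670×10⁻⁸))^(1/4) = 1.19×10³ K.

T ≈ 1.19×10³ K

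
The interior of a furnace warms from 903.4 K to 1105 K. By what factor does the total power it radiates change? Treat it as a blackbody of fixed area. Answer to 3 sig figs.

P₂/P₁ ≈ 2.24

P ∝ T⁴, so P₂/P₁ = (T₂/T₁)⁴ = (1105/903.4)⁴ = (1.22316)⁴ = 2.24.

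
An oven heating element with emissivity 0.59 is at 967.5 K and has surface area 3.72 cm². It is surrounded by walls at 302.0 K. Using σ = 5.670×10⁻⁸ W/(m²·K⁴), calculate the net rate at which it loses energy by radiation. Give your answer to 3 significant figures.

Area A = 3.72 cm² = 3.72×10⁻⁴ m².
Net radiated power P_net = εσA(T⁴ − T₀⁴) = 0.59×5.670×10⁻⁸×3.72×10⁻⁴×(967.5⁴ − 302.0⁴).
T⁴ − T₀⁴ = 8.76201×10¹¹ − 8.31817×10⁹ = 8.67883×10¹¹ K⁴, so P_net = 10.8 W.

Net loss ≈ 10.8 W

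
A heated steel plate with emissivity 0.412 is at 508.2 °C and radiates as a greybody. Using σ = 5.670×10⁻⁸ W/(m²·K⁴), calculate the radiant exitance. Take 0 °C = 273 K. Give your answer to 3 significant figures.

I ≈ 8.70×10³ W/m²

T = 508.2 °C + 273 = 781.2 K.
Stefan–Boltzmann: I = εσT⁴ = 0.412 × 5.670×10⁻⁸ × (781.2)⁴ = 8.70×10³ W/m².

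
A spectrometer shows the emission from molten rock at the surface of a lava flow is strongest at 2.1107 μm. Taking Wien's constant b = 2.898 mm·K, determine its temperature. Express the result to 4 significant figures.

T ≈ 1373 K

Wien's law gives T = b/λ_max = (2.898×10⁻³ m·K)/(2.1107×10⁻⁶ m) = 1373 K.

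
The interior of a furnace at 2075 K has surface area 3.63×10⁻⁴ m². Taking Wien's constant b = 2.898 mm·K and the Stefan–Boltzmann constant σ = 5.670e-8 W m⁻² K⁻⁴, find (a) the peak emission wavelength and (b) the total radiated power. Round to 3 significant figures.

λ_max ≈ 1.40 μm; P ≈ 382 W

(a) λ_max = b/T = 2.898×10⁻³/2075 = 1.397×10⁻⁶ m = 1.40 μm.
Area A = 3.63×10⁻⁴ m².
(b) P = σAT⁴ = 5.670×10⁻⁸×3.63×10⁻⁴×(2075)⁴ = 382 W.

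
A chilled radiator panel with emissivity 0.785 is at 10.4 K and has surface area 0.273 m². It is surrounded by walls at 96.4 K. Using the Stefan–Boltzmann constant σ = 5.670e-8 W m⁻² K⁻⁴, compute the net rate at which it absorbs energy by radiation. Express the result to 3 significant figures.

Area A = 0.273 m².
Net radiated power P_net = εσA(T⁴ − T₀⁴) = 0.785×5.670×10⁻⁸×0.273×(10.4⁴ − 96.4⁴).
T⁴ − T₀⁴ = 11698.6 − 8.63591×10⁷ = -8.63474×10⁷ K⁴, so P_net = -1.05 W — negative, meaning a net gain of 1.05 W.

Net gain ≈ 1.05 W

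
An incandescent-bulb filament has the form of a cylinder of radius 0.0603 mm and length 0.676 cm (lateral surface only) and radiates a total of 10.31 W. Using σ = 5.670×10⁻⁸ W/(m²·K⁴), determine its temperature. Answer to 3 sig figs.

T ≈ 2.90×10³ K

Lateral area A = 2πrL = 2π×6.03×10⁻⁵×6.76×10⁻³ = 2.56120×10⁻⁶ m².
P = σAT⁴ ⇒ T = (P/(σA))^(1/4) = (10.31/(5.670×10⁻⁸×2.56120×10⁻⁶))^(1/4) = 2.90×10³ K.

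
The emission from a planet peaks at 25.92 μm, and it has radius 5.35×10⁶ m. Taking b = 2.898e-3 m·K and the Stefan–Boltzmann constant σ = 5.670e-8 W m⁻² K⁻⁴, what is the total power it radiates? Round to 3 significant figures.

P ≈ 3.19×10¹⁵ W

Wien's law: T = b/λ_max = 2.898×10⁻³/2.592×10⁻⁵ = 111.806 K.
Surface area A = 4πR² = 4π(5.35×10⁶ m)² = 3.59681×10¹⁴ m².
Then P = σAT⁴ = 5.670×10⁻⁸×3.59681×10¹⁴×(111.806)⁴ = 3.19×10¹⁵ W.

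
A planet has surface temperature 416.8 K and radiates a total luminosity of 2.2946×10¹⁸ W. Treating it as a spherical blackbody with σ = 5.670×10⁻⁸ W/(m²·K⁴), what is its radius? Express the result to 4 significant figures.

R ≈ 1.033×10⁷ m

L = 4πR²σT⁴ ⇒ R = √(L/(4πσT⁴)).
σT⁴ = 1711.17 W/m², so R = √(2.2946×10¹⁸/(4π×1711.17)) = 1.033×10⁷ m.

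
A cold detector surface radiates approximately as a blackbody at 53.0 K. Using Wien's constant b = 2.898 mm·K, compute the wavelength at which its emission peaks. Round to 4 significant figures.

λ_max ≈ 54.68 μm

Wien's displacement law: λ_max = b/T = (2.898×10⁻³ m·K)/(53.0 K) = 5.4679×10⁻⁵ m.
That is 54.68 μm, in the infrared range.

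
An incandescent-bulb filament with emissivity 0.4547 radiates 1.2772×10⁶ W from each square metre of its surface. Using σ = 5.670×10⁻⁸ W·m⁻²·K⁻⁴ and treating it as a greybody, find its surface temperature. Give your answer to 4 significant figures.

I = εσT⁴, so T = (I/εσ)^(1/4) = (1.2772×10⁶/(0.4547×5.670×10⁻⁸))^(1/4) = 2653 K.

T ≈ 2653 K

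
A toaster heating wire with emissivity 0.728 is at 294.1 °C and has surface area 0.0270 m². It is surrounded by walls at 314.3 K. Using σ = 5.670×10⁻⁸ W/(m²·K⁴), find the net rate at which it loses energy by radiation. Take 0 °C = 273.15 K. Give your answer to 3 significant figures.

Net loss ≈ 105 W

T = 294.1 °C + 273.15 = 567.25 K.
Area A = 0.0270 m².
Net radiated power P_net = εσA(T⁴ − T₀⁴) = 0.728×5.670×10⁻⁸×0.0270×(567.25⁴ − 314.3⁴).
T⁴ − T₀⁴ = 1.03538×10¹¹ − 9.75838×10⁹ = 9.37796×10¹⁰ K⁴, so P_net = 105 W.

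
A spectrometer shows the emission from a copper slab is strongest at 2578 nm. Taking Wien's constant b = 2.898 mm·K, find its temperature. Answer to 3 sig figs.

T ≈ 1.12×10³ K

Wien's law gives T = b/λ_max = (2.898×10⁻³ m·K)/(2.578×10⁻⁶ m) = 1.12×10³ K.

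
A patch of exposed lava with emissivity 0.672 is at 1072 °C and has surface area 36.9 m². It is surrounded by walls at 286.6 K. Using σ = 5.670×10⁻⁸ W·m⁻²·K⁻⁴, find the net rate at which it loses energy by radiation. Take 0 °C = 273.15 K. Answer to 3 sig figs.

T = 1072 °C + 273.15 = 1345.15 K.
Area A = 36.9 m².
Net radiated power P_net = εσA(T⁴ − T₀⁴) = 0.672×5.670×10⁻⁸×36.9×(1345.15⁴ − 286.6⁴).
T⁴ − T₀⁴ = 3.27403×10¹² − 6.74691×10⁹ = 3.26728×10¹² K⁴, so P_net = 4.59×10⁶ W.

Net loss ≈ 4.59×10⁶ W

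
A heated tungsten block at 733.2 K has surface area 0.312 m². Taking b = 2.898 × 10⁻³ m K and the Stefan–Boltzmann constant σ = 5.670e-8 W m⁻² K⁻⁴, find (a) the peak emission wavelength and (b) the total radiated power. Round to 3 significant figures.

λ_max ≈ 3.95 μm; P ≈ 5.11×10³ W

(a) λ_max = b/T = 2.898×10⁻³/733.2 = 3.953×10⁻⁶ m = 3.95 μm.
Area A = 0.312 m².
(b) P = σAT⁴ = 5.670×10⁻⁸×0.312×(733.2)⁴ = 5.11×10³ W.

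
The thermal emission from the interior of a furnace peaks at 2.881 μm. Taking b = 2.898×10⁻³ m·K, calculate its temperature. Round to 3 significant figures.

Wien's law gives T = b/λ_max = (2.898×10⁻³ m·K)/(2.881×10⁻⁶ m) = 1.01×10³ K.

T ≈ 1.01×10³ K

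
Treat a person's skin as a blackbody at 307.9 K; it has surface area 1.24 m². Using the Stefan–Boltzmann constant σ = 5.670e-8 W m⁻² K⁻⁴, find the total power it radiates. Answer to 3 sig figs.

Area A = 1.24 m².
P = σAT⁴ = 5.670×10⁻⁸ × 1.24 × (307.9)⁴ = 632 W.

P ≈ 632 W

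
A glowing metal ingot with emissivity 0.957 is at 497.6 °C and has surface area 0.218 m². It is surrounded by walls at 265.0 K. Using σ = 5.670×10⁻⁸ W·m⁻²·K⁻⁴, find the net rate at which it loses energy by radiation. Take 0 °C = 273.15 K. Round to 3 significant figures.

T = 497.6 °C + 273.15 = 770.75 K.
Area A = 0.218 m².
Net radiated power P_net = εσA(T⁴ − T₀⁴) = 0.957×5.670×10⁻⁸×0.218×(770.75⁴ − 265.0⁴).
T⁴ − T₀⁴ = 3.52902×10¹¹ − 4.93155×10⁹ = 3.47970×10¹¹ K⁴, so P_net = 4.12×10³ W.

Net loss ≈ 4.12×10³ W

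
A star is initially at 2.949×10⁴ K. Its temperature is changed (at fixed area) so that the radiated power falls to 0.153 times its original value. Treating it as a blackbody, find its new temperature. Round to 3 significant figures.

P ∝ T⁴, so T₂/T₁ = (P₂/P₁)^(1/4) = (0.153)^(1/4) = 0.625422.
T₂ = 2.949×10⁴ × 0.625422 = 1.84×10⁴ K.

T₂ ≈ 1.84×10⁴ K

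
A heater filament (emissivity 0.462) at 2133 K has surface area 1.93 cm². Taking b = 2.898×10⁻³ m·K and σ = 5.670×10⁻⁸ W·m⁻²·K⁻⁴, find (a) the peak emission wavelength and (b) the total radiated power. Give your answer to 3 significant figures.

(a) λ_max = b/T = 2.898×10⁻³/2133 = 1.359×10⁻⁶ m = 1.36×10³ nm.
Area A = 1.93 cm² = 1.93×10⁻⁴ m².
(b) P = εσAT⁴ = 0.462×5.670×10⁻⁸×1.93×10⁻⁴×(2133)⁴ = 105 W.

λ_max ≈ 1.36×10³ nm; P ≈ 105 W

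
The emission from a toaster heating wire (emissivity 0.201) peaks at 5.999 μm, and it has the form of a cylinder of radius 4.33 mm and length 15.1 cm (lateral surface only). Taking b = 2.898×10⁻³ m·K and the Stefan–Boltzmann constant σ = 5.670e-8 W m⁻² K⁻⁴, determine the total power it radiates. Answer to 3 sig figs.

Wien's law: T = b/λ_max = 2.898×10⁻³/5.999×10⁻⁶ = 483.081 K.
Lateral area A = 2πrL = 2π×4.33×10⁻³×0.151 = 4.10814×10⁻³ m².
Then P = εσAT⁴ = 0.201×5.670×10⁻⁸×4.10814×10⁻³×(483.081)⁴ = 2.55 W.

P ≈ 2.55 W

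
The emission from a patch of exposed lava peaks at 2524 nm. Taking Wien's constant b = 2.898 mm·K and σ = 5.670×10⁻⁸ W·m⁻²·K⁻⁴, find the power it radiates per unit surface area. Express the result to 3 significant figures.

Wien's law: T = b/λ_max = 2.898×10⁻³/2.524×10⁻⁶ = 1148.18 K.
Then I = σT⁴ = 5.670×10⁻⁸×(1148.18)⁴ = 9.85×10⁴ W/m².

I ≈ 9.85×10⁴ W/m²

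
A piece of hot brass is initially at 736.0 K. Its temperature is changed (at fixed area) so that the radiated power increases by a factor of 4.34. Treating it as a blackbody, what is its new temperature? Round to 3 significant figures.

T₂ ≈ 1.06×10³ K

P ∝ T⁴, so T₂/T₁ = (P₂/P₁)^(1/4) = (4.34)^(1/4) = 1.44335.
T₂ = 736.0 × 1.44335 = 1.06×10³ K.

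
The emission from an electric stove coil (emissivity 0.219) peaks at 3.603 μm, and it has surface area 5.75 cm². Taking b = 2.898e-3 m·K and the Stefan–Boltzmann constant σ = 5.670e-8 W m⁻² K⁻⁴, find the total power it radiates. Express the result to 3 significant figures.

P ≈ 2.99 W

Wien's law: T = b/λ_max = 2.898×10⁻³/3.603×10⁻⁶ = 804.330 K.
Area A = 5.75 cm² = 5.75×10⁻⁴ m².
Then P = εσAT⁴ = 0.219×5.670×10⁻⁸×5.75×10⁻⁴×(804.330)⁴ = 2.99 W.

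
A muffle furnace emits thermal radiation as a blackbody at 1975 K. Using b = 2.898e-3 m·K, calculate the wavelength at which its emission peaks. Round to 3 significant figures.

Wien's displacement law: λ_max = b/T = (2.898×10⁻³ m·K)/(1975 K) = 1.467×10⁻⁶ m.
That is 1.47×10³ nm, in the infrared range.

λ_max ≈ 1.47×10³ nm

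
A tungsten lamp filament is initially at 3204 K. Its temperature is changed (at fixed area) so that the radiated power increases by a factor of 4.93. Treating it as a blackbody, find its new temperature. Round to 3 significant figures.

P ∝ T⁴, so T₂/T₁ = (P₂/P₁)^(1/4) = (4.93)^(1/4) = 1.49009.
T₂ = 3204 × 1.49009 = 4.77×10³ K.

T₂ ≈ 4.77×10³ K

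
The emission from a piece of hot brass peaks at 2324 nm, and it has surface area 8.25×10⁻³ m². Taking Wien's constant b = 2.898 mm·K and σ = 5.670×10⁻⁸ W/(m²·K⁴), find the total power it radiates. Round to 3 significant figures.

Wien's law: T = b/λ_max = 2.898×10⁻³/2.324×10⁻⁶ = 1246.99 K.
Area A = 8.25×10⁻³ m².
Then P = σAT⁴ = 5.670×10⁻⁸×8.25×10⁻³×(1246.99)⁴ = 1.13×10³ W.

P ≈ 1.13×10³ W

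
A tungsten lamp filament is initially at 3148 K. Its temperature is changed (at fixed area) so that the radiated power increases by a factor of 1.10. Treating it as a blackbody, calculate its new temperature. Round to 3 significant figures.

P ∝ T⁴, so T₂/T₁ = (P₂/P₁)^(1/4) = (1.10)^(1/4) = 1.02411.
T₂ = 3148 × 1.02411 = 3.22×10³ K.

T₂ ≈ 3.22×10³ K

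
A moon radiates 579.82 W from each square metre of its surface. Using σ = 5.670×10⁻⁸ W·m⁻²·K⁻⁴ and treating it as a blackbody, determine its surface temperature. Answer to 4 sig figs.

I = σT⁴, so T = (I/σ)^(1/4) = (579.82/(5.670×10⁻⁸))^(1/4) = 318.0 K.

T ≈ 318.0 K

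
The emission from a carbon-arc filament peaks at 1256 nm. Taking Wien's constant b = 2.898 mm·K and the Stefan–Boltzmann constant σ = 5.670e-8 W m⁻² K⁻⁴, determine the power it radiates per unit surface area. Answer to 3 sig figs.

I ≈ 1.61×10⁶ W/m²

Wien's law: T = b/λ_max = 2.898×10⁻³/1.256×10⁻⁶ = 2307.32 K.
Then I = σT⁴ = 5.670×10⁻⁸×(2307.32)⁴ = 1.61×10⁶ W/m².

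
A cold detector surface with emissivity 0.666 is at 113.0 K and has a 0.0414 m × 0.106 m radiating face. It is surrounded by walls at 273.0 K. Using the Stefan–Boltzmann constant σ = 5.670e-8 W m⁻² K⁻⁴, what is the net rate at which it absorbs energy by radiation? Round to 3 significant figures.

Net gain ≈ 0.893 W

Area A = 0.0414 × 0.106 = 4.3884×10⁻³ m².
Net radiated power P_net = εσA(T⁴ − T₀⁴) = 0.666×5.670×10⁻⁸×4.3884×10⁻³×(113.0⁴ − 273.0⁴).
T⁴ − T₀⁴ = 1.63047×10⁸ − 5.55457×10⁹ = -5.39152×10⁹ K⁴, so P_net = -0.893 W — negative, meaning a net gain of 0.893 W.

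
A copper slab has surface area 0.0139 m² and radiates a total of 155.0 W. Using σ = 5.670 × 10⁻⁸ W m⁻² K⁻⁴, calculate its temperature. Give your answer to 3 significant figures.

Area A = 0.0139 m².
P = σAT⁴ ⇒ T = (P/(σA))^(1/4) = (155.0/(5.670×10⁻⁸×0.0139))^(1/4) = 666 K.

T ≈ 666 K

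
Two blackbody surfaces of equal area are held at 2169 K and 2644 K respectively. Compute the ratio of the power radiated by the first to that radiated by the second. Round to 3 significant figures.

With equal areas, P₁/P₂ = (T₁/T₂)⁴ = (2169/2644)⁴ = 0.453.

P₁/P₂ ≈ 0.453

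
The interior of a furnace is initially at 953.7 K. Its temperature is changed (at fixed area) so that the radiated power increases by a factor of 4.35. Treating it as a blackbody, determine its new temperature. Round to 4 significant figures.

T₂ ≈ 1377 K

P ∝ T⁴, so T₂/T₁ = (P₂/P₁)^(1/4) = (4.35)^(1/4) = 1.44418.
T₂ = 953.7 × 1.44418 = 1377 K.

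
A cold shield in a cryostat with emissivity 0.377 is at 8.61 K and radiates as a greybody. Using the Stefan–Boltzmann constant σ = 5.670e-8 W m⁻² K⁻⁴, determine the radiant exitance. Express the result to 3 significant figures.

Stefan–Boltzmann: I = εσT⁴ = 0.377 × 5.670×10⁻⁸ × (8.61)⁴ = 1.17×10⁻⁴ W/m².

I ≈ 1.17×10⁻⁴ W/m²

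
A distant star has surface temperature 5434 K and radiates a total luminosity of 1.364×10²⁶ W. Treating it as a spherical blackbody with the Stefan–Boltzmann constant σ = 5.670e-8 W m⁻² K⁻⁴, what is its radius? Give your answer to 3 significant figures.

R ≈ 4.69×10⁸ m

L = 4πR²σT⁴ ⇒ R = √(L/(4πσT⁴)).
σT⁴ = 4.94381×10⁷ W/m², so R = √(1.364×10²⁶/(4π×4.94381×10⁷)) = 4.69×10⁸ m.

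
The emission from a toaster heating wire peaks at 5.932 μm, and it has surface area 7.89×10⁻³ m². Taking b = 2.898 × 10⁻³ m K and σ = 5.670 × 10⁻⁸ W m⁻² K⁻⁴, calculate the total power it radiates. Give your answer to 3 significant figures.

P ≈ 25.5 W

Wien's law: T = b/λ_max = 2.898×10⁻³/5.932×10⁻⁶ = 488.537 K.
Area A = 7.89×10⁻³ m².
Then P = σAT⁴ = 5.670×10⁻⁸×7.89×10⁻³×(488.537)⁴ = 25.5 W.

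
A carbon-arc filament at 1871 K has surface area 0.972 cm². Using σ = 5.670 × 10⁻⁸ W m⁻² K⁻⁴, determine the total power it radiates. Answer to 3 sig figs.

P ≈ 67.5 W

Area A = 0.972 cm² = 9.72×10⁻⁵ m².
P = σAT⁴ = 5.670×10⁻⁸ × 9.72×10⁻⁵ × (1871)⁴ = 67.5 W.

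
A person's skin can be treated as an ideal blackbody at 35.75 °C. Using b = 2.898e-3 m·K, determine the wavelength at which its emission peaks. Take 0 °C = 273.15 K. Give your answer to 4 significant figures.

λ_max ≈ 9.382 μm

T = 35.75 °C + 273.15 = 308.90 K.
Wien's displacement law: λ_max = b/T = (2.898×10⁻³ m·K)/(308.90 K) = 9.3817×10⁻⁶ m.
That is 9.382 μm, in the infrared range.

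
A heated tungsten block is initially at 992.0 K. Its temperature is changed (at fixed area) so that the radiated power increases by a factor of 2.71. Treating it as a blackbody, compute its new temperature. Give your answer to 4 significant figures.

T₂ ≈ 1273 K

P ∝ T⁴, so T₂/T₁ = (P₂/P₁)^(1/4) = (2.71)^(1/4) = 1.28305.
T₂ = 992.0 × 1.28305 = 1273 K.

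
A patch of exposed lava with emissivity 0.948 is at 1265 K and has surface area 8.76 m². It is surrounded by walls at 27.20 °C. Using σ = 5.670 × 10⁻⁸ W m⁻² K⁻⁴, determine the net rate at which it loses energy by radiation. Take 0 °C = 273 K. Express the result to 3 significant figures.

Surroundings: T = 27.20 °C + 273 = 300.20 K.
Area A = 8.76 m².
Net radiated power P_net = εσA(T⁴ − T₀⁴) = 0.948×5.670×10⁻⁸×8.76×(1265⁴ − 300.20⁴).
T⁴ − T₀⁴ = 2.56072×10¹² − 8.12162×10⁹ = 2.55260×10¹² K⁴, so P_net = 1.20×10⁶ W.

Net loss ≈ 1.20×10⁶ W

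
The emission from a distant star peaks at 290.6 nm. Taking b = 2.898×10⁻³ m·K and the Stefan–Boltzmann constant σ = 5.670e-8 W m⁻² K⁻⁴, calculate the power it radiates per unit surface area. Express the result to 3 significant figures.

I ≈ 5.61×10⁸ W/m²

Wien's law: T = b/λ_max = 2.898×10⁻³/2.906×10⁻⁷ = 9972.47 K.
Then I = σT⁴ = 5.670×10⁻⁸×(9972.47)⁴ = 5.61×10⁸ W/m².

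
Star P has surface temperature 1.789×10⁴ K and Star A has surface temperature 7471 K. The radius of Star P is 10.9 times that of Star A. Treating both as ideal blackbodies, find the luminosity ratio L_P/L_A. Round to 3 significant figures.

L ∝ R²T⁴, so L_P/L_A = (R_P/R_A)²(T_P/T_A)⁴ = (10.9)² × (1.789×10⁴/7471)⁴ = 118.81 × 32.8796 = 3.91×10³.

L_P/L_A ≈ 3.91×10³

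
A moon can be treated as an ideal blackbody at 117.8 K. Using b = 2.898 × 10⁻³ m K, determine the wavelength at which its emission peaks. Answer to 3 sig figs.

λ_max ≈ 24.6 μm

Wien's displacement law: λ_max = b/T = (2.898×10⁻³ m·K)/(117.8 K) = 2.460×10⁻⁵ m.
That is 24.6 μm, in the infrared range.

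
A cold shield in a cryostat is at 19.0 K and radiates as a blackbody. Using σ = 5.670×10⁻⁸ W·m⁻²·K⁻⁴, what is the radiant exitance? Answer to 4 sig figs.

Stefan–Boltzmann: I = σT⁴ = 5.670×10⁻⁸ × (19.0)⁴ = 7.389×10⁻³ W/m².

I ≈ 7.389×10⁻³ W/m²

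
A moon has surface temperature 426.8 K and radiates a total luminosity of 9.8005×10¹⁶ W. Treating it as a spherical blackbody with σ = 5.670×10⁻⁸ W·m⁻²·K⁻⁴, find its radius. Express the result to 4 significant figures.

L = 4πR²σT⁴ ⇒ R = √(L/(4πσT⁴)).
σT⁴ = 1881.40 W/m², so R = √(9.8005×10¹⁶/(4π×1881.40)) = 2.036×10⁶ m.

R ≈ 2.036×10⁶ m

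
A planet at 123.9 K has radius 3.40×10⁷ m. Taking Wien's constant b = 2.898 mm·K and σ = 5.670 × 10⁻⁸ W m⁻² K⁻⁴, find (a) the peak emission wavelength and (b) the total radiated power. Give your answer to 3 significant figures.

(a) λ_max = b/T = 2.898×10⁻³/123.9 = 2.339×10⁻⁵ m = 23.4 μm.
Surface area A = 4πR² = 4π(3.40×10⁷ m)² = 1.45267×10¹⁶ m².
(b) P = σAT⁴ = 5.670×10⁻⁸×1.45267×10¹⁶×(123.9)⁴ = 1.94×10¹⁷ W.

λ_max ≈ 23.4 μm; P ≈ 1.94×10¹⁷ W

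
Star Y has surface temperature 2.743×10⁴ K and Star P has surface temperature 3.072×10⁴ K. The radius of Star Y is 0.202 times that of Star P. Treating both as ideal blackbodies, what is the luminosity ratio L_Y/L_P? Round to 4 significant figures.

L ∝ R²T⁴, so L_Y/L_P = (R_Y/R_P)²(T_Y/T_P)⁴ = (0.202)² × (2.743×10⁴/3.072×10⁴)⁴ = 0.040804 × 0.635650 = 0.02594.

L_Y/L_P ≈ 0.02594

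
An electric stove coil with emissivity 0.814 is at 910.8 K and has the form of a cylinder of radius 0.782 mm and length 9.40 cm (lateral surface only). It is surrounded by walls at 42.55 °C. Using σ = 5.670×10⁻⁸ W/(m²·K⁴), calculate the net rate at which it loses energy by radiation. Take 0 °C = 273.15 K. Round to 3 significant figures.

Surroundings: T = 42.55 °C + 273.15 = 315.70 K.
Lateral area A = 2πrL = 2π×7.82×10⁻⁴×0.0940 = 4.61864×10⁻⁴ m².
Net radiated power P_net = εσA(T⁴ − T₀⁴) = 0.814×5.670×10⁻⁸×4.61864×10⁻⁴×(910.8⁴ − 315.70⁴).
T⁴ − T₀⁴ = 6.88164×10¹¹ − 9.93341×10⁹ = 6.78231×10¹¹ K⁴, so P_net = 14.5 W.

Net loss ≈ 14.5 W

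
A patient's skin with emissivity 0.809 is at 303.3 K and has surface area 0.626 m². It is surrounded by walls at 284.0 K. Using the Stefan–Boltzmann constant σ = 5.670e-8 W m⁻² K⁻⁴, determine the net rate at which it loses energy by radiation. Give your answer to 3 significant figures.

Net loss ≈ 56.2 W

Area A = 0.626 m².
Net radiated power P_net = εσA(T⁴ − T₀⁴) = 0.809×5.670×10⁻⁸×0.626×(303.3⁴ − 284.0⁴).
T⁴ − T₀⁴ = 8.46232×10⁹ − 6.50539×10⁹ = 1.95693×10⁹ K⁴, so P_net = 56.2 W.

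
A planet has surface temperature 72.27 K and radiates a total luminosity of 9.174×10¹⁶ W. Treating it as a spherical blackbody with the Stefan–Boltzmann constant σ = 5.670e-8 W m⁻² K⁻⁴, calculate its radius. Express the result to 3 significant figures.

L = 4πR²σT⁴ ⇒ R = √(L/(4πσT⁴)).
σT⁴ = 1.54673 W/m², so R = √(9.174×10¹⁶/(4π×1.54673)) = 6.87×10⁷ m.

R ≈ 6.87×10⁷ m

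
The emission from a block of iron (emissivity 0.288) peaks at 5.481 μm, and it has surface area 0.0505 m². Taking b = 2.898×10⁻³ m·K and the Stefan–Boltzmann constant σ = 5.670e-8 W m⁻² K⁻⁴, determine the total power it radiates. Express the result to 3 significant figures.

Wien's law: T = b/λ_max = 2.898×10⁻³/5.481×10⁻⁶ = 528.736 K.
Area A = 0.0505 m².
Then P = εσAT⁴ = 0.288×5.670×10⁻⁸×0.0505×(528.736)⁴ = 64.4 W.

P ≈ 64.4 W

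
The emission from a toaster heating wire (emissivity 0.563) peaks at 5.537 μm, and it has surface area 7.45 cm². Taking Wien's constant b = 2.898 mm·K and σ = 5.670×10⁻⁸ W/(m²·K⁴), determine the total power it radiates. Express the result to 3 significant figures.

P ≈ 1.78 W

Wien's law: T = b/λ_max = 2.898×10⁻³/5.537×10⁻⁶ = 523.388 K.
Area A = 7.45 cm² = 7.45×10⁻⁴ m².
Then P = εσAT⁴ = 0.563×5.670×10⁻⁸×7.45×10⁻⁴×(523.388)⁴ = 1.78 W.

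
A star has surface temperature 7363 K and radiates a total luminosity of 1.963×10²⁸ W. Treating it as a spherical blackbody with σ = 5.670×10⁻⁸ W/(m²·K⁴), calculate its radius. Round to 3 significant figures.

R ≈ 3.06×10⁹ m

L = 4πR²σT⁴ ⇒ R = √(L/(4πσT⁴)).
σT⁴ = 1.66649×10⁸ W/m², so R = √(1.963×10²⁸/(4π×1.66649×10⁸)) = 3.06×10⁹ m.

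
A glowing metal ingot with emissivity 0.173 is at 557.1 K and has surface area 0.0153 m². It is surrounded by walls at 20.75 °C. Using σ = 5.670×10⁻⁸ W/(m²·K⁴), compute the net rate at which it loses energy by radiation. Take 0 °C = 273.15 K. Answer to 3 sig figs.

Surroundings: T = 20.75 °C + 273.15 = 293.90 K.
Area A = 0.0153 m².
Net radiated power P_net = εσA(T⁴ − T₀⁴) = 0.173×5.670×10⁻⁸×0.0153×(557.1⁴ − 293.90⁴).
T⁴ − T₀⁴ = 9.63236×10¹⁰ − 7.46102×10⁹ = 8.88626×10¹⁰ K⁴, so P_net = 13.3 W.

Net loss ≈ 13.3 W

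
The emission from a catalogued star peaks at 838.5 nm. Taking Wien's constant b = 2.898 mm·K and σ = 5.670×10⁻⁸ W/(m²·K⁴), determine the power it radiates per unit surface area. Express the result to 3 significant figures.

I ≈ 8.09×10⁶ W/m²

Wien's law: T = b/λ_max = 2.898×10⁻³/8.385×10⁻⁷ = 3456.17 K.
Then I = σT⁴ = 5.670×10⁻⁸×(3456.17)⁴ = 8.09×10⁶ W/m².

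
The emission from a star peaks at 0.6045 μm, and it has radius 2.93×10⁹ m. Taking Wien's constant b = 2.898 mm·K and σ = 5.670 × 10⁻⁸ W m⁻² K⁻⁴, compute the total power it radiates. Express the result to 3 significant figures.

P ≈ 3.23×10²⁷ W

Wien's law: T = b/λ_max = 2.898×10⁻³/6.045×10⁻⁷ = 4794.04 K.
Surface area A = 4πR² = 4π(2.93×10⁹ m)² = 1.07881×10²⁰ m².
Then P = σAT⁴ = 5.670×10⁻⁸×1.07881×10²⁰×(4794.04)⁴ = 3.23×10²⁷ W.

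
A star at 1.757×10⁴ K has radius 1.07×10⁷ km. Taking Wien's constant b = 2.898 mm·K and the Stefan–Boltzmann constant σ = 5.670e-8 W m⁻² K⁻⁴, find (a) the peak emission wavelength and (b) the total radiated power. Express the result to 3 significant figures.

λ_max ≈ 165 nm; P ≈ 7.77×10³⁰ W

(a) λ_max = b/T = 2.898×10⁻³/1.757×10⁴ = 1.649×10⁻⁷ m = 165 nm.
Surface area A = 4πR² = 4π(1.07×10¹⁰ m)² = 1.43872×10²¹ m².
(b) P = σAT⁴ = 5.670×10⁻⁸×1.43872×10²¹×(1.757×10⁴)⁴ = 7.77×10³⁰ W.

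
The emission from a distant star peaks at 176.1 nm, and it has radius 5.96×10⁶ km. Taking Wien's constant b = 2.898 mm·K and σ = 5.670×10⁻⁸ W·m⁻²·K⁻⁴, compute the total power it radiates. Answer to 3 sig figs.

Wien's law: T = b/λ_max = 2.898×10⁻³/1.761×10⁻⁷ = 16456.6 K.
Surface area A = 4πR² = 4π(5.96×10⁹ m)² = 4.46378×10²⁰ m².
Then P = σAT⁴ = 5.670×10⁻⁸×4.46378×10²⁰×(16456.6)⁴ = 1.86×10³⁰ W.

P ≈ 1.86×10³⁰ W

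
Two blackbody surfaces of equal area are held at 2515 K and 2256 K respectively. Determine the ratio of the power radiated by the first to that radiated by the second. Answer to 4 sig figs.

With equal areas, P₁/P₂ = (T₁/T₂)⁴ = (2515/2256)⁴ = 1.545.

P₁/P₂ ≈ 1.545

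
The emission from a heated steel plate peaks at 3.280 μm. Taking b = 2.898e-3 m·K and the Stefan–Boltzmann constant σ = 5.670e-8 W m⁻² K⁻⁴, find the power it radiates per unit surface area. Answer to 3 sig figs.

I ≈ 3.46×10⁴ W/m²

Wien's law: T = b/λ_max = 2.898×10⁻³/3.280×10⁻⁶ = 883.537 K.
Then I = σT⁴ = 5.670×10⁻⁸×(883.537)⁴ = 3.46×10⁴ W/m².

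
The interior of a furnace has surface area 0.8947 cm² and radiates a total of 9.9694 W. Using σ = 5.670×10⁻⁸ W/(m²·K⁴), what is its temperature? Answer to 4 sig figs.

Area A = 0.8947 cm² = 8.947×10⁻⁵ m².
P = σAT⁴ ⇒ T = (P/(σA))^(1/4) = (9.9694/(5.670×10⁻⁸×8.947×10⁻⁵))^(1/4) = 1184 K.

T ≈ 1184 K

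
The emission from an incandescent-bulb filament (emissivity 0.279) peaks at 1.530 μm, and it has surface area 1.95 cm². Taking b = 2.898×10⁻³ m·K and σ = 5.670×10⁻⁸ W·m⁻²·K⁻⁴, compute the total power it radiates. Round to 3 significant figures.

P ≈ 39.7 W

Wien's law: T = b/λ_max = 2.898×10⁻³/1.530×10⁻⁶ = 1894.12 K.
Area A = 1.95 cm² = 1.95×10⁻⁴ m².
Then P = εσAT⁴ = 0.279×5.670×10⁻⁸×1.95×10⁻⁴×(1894.12)⁴ = 39.7 W.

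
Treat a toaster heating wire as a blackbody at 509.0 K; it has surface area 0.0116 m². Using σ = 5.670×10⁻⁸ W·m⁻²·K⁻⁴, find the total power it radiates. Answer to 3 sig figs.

Area A = 0.0116 m².
P = σAT⁴ = 5.670×10⁻⁸ × 0.0116 × (509.0)⁴ = 44.1 W.

P ≈ 44.1 W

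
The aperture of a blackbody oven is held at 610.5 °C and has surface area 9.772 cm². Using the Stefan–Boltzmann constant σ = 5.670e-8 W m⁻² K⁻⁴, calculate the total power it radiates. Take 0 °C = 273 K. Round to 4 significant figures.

T = 610.5 °C + 273 = 883.5 K.
Area A = 9.772 cm² = 9.772×10⁻⁴ m².
P = σAT⁴ = 5.670×10⁻⁸ × 9.772×10⁻⁴ × (883.5)⁴ = 33.76 W.

P ≈ 33.76 W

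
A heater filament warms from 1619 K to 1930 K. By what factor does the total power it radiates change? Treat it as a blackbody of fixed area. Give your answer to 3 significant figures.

P ∝ T⁴, so P₂/P₁ = (T₂/T₁)⁴ = (1930/1619)⁴ = (1.19209)⁴ = 2.02.

P₂/P₁ ≈ 2.02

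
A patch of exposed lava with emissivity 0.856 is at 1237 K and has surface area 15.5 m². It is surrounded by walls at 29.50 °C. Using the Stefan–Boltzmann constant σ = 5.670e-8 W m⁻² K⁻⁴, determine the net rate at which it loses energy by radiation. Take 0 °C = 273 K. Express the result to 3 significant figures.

Surroundings: T = 29.50 °C + 273 = 302.50 K.
Area A = 15.5 m².
Net radiated power P_net = εσA(T⁴ − T₀⁴) = 0.856×5.670×10⁻⁸×15.5×(1237⁴ − 302.50⁴).
T⁴ − T₀⁴ = 2.34142×10¹² − 8.37339×10⁹ = 2.33305×10¹² K⁴, so P_net = 1.76×10⁶ W.

Net loss ≈ 1.76×10⁶ W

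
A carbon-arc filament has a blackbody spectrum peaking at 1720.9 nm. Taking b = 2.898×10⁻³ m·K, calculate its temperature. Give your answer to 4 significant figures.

T ≈ 1684 K

Wien's law gives T = b/λ_max = (2.898×10⁻³ m·K)/(1.7209×10⁻⁶ m) = 1684 K.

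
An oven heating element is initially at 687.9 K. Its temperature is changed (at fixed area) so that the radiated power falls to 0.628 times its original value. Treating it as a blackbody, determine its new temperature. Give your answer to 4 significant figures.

T₂ ≈ 612.4 K

P ∝ T⁴, so T₂/T₁ = (P₂/P₁)^(1/4) = (0.628)^(1/4) = 0.890205.
T₂ = 687.9 × 0.890205 = 612.4 K.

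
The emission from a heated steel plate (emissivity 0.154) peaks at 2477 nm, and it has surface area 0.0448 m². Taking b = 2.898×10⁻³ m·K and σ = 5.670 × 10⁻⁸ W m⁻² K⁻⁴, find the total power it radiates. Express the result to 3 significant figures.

P ≈ 733 W

Wien's law: T = b/λ_max = 2.898×10⁻³/2.477×10⁻⁶ = 1169.96 K.
Area A = 0.0448 m².
Then P = εσAT⁴ = 0.154×5.670×10⁻⁸×0.0448×(1169.96)⁴ = 733 W.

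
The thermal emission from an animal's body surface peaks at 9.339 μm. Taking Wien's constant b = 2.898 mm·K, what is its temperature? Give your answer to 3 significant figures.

T ≈ 310 K

Wien's law gives T = b/λ_max = (2.898×10⁻³ m·K)/(9.339×10⁻⁶ m) = 310 K.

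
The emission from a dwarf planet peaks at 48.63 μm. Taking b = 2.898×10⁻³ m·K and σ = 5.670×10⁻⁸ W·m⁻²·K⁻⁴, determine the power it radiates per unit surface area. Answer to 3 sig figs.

Wien's law: T = b/λ_max = 2.898×10⁻³/4.863×10⁻⁵ = 59.5928 K.
Then I = σT⁴ = 5.670×10⁻⁸×(59.5928)⁴ = 0.715 W/m².

I ≈ 0.715 W/m²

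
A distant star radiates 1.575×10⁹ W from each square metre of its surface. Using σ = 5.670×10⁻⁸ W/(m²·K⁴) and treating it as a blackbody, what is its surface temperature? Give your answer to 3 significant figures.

T ≈ 1.29×10⁴ K

I = σT⁴, so T = (I/σ)^(1/4) = (1.575×10⁹/(5.670×10⁻⁸))^(1/4) = 1.29×10⁴ K.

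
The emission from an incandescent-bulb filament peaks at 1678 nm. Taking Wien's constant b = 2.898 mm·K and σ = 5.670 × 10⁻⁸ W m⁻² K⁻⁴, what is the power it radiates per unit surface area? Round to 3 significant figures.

Wien's law: T = b/λ_max = 2.898×10⁻³/1.678×10⁻⁶ = 1727.06 K.
Then I = σT⁴ = 5.670×10⁻⁸×(1727.06)⁴ = 5.04×10⁵ W/m².

I ≈ 5.04×10⁵ W/m²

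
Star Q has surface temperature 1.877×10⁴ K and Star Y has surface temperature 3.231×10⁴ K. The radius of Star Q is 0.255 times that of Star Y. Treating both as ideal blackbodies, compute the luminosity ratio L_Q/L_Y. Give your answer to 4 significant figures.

L_Q/L_Y ≈ 7.406×10⁻³

L ∝ R²T⁴, so L_Q/L_Y = (R_Q/R_Y)²(T_Q/T_Y)⁴ = (0.255)² × (1.877×10⁴/3.231×10⁴)⁴ = 0.065025 × 0.113896 = 7.406×10⁻³.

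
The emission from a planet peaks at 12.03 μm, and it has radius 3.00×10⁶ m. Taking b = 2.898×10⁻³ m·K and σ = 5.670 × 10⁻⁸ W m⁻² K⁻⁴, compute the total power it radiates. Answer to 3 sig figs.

Wien's law: T = b/λ_max = 2.898×10⁻³/1.203×10⁻⁵ = 240.898 K.
Surface area A = 4πR² = 4π(3.00×10⁶ m)² = 1.13097×10¹⁴ m².
Then P = σAT⁴ = 5.670×10⁻⁸×1.13097×10¹⁴×(240.898)⁴ = 2.16×10¹⁶ W.

P ≈ 2.16×10¹⁶ W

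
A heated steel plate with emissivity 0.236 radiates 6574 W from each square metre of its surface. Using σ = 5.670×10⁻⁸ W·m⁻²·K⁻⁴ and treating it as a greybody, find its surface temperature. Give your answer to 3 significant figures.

T ≈ 837 K

I = εσT⁴, so T = (I/εσ)^(1/4) = (6574/(0.236×5.670×10⁻⁸))^(1/4) = 837 K.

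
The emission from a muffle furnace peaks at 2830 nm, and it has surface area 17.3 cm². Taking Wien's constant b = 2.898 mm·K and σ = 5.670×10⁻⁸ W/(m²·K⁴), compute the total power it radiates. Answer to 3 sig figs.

P ≈ 108 W

Wien's law: T = b/λ_max = 2.898×10⁻³/2.830×10⁻⁶ = 1024.03 K.
Area A = 17.3 cm² = 1.73×10⁻³ m².
Then P = σAT⁴ = 5.670×10⁻⁸×1.73×10⁻³×(1024.03)⁴ = 108 W.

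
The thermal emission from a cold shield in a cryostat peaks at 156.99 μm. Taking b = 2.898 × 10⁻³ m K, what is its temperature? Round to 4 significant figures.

T ≈ 18.46 K

Wien's law gives T = b/λ_max = (2.898×10⁻³ m·K)/(1.5699×10⁻⁴ m) = 18.46 K.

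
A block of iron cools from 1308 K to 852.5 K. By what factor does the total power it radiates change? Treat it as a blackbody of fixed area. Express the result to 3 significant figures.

P₂/P₁ ≈ 0.180

P ∝ T⁴, so P₂/P₁ = (T₂/T₁)⁴ = (852.5/1308)⁴ = (0.651758)⁴ = 0.180.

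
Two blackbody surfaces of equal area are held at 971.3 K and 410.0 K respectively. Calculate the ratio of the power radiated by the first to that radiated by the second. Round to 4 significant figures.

P₁/P₂ ≈ 31.50

With equal areas, P₁/P₂ = (T₁/T₂)⁴ = (971.3/410.0)⁴ = 31.50.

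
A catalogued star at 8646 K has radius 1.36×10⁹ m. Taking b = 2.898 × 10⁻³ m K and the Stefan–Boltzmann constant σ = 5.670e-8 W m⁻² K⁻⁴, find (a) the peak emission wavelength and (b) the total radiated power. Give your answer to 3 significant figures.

λ_max ≈ 0.335 μm; P ≈ 7.36×10²⁷ W

(a) λ_max = b/T = 2.898×10⁻³/8646 = 3.352×10⁻⁷ m = 0.335 μm.
Surface area A = 4πR² = 4π(1.36×10⁹ m)² = 2.32428×10¹⁹ m².
(b) P = σAT⁴ = 5.670×10⁻⁸×2.32428×10¹⁹×(8646)⁴ = 7.36×10²⁷ W.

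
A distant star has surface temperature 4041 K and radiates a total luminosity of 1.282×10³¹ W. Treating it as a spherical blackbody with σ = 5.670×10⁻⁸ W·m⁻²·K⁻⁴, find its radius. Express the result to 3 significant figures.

R ≈ 2.60×10¹¹ m

L = 4πR²σT⁴ ⇒ R = √(L/(4πσT⁴)).
σT⁴ = 1.51195×10⁷ W/m², so R = √(1.282×10³¹/(4π×1.51195×10⁷)) = 2.60×10¹¹ m.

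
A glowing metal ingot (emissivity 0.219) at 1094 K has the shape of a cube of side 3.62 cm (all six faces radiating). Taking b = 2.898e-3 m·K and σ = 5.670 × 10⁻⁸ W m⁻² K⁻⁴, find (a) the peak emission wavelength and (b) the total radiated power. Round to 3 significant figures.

(a) λ_max = b/T = 2.898×10⁻³/1094 = 2.649×10⁻⁶ m = 2.65 μm.
Area A = 6s² = 6×(0.0362 m)² = 7.86264×10⁻³ m².
(b) P = εσAT⁴ = 0.219×5.670×10⁻⁸×7.86264×10⁻³×(1094)⁴ = 140 W.

λ_max ≈ 2.65 μm; P ≈ 140 W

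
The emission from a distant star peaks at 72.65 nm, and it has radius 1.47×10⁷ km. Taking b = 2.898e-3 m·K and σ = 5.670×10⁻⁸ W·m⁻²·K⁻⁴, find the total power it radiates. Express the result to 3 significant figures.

P ≈ 3.90×10³² W

Wien's law: T = b/λ_max = 2.898×10⁻³/7.265×10⁻⁸ = 39889.9 K.
Surface area A = 4πR² = 4π(1.47×10¹⁰ m)² = 2.71547×10²¹ m².
Then P = σAT⁴ = 5.670×10⁻⁸×2.71547×10²¹×(39889.9)⁴ = 3.90×10³² W.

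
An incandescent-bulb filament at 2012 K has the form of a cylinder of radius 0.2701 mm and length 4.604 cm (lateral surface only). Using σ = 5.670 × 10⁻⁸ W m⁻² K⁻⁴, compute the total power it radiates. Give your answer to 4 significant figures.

P ≈ 72.60 W

Lateral area A = 2πrL = 2π×2.701×10⁻⁴×0.04604 = 7.81339×10⁻⁵ m².
P = σAT⁴ = 5.670×10⁻⁸ × 7.81339×10⁻⁵ × (2012)⁴ = 72.60 W.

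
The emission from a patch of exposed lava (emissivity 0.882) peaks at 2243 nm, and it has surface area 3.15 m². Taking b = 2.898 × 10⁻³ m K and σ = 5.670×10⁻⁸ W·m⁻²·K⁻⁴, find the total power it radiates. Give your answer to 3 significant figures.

Wien's law: T = b/λ_max = 2.898×10⁻³/2.243×10⁻⁶ = 1292.02 K.
Area A = 3.15 m².
Then P = εσAT⁴ = 0.882×5.670×10⁻⁸×3.15×(1292.02)⁴ = 4.39×10⁵ W.

P ≈ 4.39×10⁵ W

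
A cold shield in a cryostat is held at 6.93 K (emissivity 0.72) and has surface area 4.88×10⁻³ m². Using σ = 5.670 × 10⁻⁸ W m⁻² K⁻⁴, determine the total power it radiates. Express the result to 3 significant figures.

Area A = 4.88×10⁻³ m².
P = εσAT⁴ = 0.72 × 5.670×10⁻⁸ × 4.88×10⁻³ × (6.93)⁴ = 4.59×10⁻⁷ W.

P ≈ 4.59×10⁻⁷ W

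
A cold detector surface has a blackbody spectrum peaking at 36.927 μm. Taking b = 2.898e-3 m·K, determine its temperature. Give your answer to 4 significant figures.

Wien's law gives T = b/λ_max = (2.898×10⁻³ m·K)/(3.6927×10⁻⁵ m) = 78.48 K.

T ≈ 78.48 K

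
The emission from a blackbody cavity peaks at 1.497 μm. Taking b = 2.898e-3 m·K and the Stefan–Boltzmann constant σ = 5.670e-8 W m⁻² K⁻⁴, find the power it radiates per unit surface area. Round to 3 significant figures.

I ≈ 7.96×10⁵ W/m²

Wien's law: T = b/λ_max = 2.898×10⁻³/1.497×10⁻⁶ = 1935.87 K.
Then I = σT⁴ = 5.670×10⁻⁸×(1935.87)⁴ = 7.96×10⁵ W/m².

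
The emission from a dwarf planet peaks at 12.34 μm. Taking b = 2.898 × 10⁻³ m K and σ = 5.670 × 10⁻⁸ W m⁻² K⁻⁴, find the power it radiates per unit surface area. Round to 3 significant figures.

Wien's law: T = b/λ_max = 2.898×10⁻³/1.234×10⁻⁵ = 234.846 K.
Then I = σT⁴ = 5.670×10⁻⁸×(234.846)⁴ = 172 W/m².

I ≈ 172 W/m²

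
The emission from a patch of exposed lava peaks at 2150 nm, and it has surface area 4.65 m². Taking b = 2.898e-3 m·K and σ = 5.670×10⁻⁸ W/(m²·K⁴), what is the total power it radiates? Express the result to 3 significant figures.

Wien's law: T = b/λ_max = 2.898×10⁻³/2.150×10⁻⁶ = 1347.91 K.
Area A = 4.65 m².
Then P = σAT⁴ = 5.670×10⁻⁸×4.65×(1347.91)⁴ = 8.70×10⁵ W.

P ≈ 8.70×10⁵ W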